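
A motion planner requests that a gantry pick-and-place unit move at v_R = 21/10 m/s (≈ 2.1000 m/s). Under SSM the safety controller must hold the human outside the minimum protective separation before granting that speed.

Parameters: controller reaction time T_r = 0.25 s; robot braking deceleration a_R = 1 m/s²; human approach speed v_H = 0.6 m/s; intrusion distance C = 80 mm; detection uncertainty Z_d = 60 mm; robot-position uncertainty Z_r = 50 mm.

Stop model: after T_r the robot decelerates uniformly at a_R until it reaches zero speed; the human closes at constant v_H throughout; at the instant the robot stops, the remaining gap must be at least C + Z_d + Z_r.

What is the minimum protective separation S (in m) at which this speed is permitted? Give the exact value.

T_s = v_R/a_R = (21/10)/1 = 2.1000 s
robot covers v_R·T_r = 2.1000·0.2500 = 0.5250 m before braking
robot under decel: 2.1000²/(2·1.0000) = 2.2050 m
human closes 0.6000·2.3500 = 1.4100 m
residual clearance needed = 0.0800+0.0600+0.0500 = 0.1900 m
S_min ≈ 0.5250+2.2050+1.4100+0.1900  ⇒  S_min = 433/100 m

S_min = 433/100 m = 4.3300 m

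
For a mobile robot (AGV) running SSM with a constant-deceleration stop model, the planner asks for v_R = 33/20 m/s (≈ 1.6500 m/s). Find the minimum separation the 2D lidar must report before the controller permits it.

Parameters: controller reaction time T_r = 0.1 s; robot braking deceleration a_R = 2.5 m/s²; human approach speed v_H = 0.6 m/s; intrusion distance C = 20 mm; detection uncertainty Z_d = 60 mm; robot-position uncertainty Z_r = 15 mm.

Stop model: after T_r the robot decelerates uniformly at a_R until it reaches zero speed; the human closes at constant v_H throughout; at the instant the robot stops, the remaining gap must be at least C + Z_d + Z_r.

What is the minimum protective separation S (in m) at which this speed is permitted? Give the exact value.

S_min = 2521/2000 m = 1.2605 m

T_s = v_R/a_R = (33/20)/(5/2) = 0.6600 s
reaction-phase robot travel = 1.6500·0.1000 = 0.1650 m
robot covers 1.6500·0.6600 − ½·2.5000·0.6600² = 0.5445 m while stopping
person approaches 0.6000·(0.1000+0.6600) = 0.4560 m
margins: 0.0200+0.0600+0.0150 = 0.0950 m
S_min ≈ 0.1650+0.5445+0.4560+0.0950  ⇒  S_min = 2521/2000 m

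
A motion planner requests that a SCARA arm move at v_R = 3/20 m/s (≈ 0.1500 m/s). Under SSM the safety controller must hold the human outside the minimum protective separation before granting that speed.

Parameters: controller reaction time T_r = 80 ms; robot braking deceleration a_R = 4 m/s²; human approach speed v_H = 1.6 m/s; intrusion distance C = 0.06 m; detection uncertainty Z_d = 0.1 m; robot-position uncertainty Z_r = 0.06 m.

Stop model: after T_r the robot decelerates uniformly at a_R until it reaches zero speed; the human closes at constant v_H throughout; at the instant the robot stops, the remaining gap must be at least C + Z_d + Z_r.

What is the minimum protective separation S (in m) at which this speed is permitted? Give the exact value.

S_min = 1353/3200 m = 0.4228 m

T_s = v_R/a_R = (3/20)/4 = 0.0375 s
robot in T_r: 0.1500·0.0800 = 0.0120 m
robot under decel: 0.1500²/(2·4.0000) = 0.0028 m
human closes 1.6000·0.1175 = 0.1880 m
margins: 0.0600+0.1000+0.0600 = 0.2200 m
S_min ≈ 0.0120+0.0028+0.1880+0.2200  ⇒  S_min = 1353/3200 m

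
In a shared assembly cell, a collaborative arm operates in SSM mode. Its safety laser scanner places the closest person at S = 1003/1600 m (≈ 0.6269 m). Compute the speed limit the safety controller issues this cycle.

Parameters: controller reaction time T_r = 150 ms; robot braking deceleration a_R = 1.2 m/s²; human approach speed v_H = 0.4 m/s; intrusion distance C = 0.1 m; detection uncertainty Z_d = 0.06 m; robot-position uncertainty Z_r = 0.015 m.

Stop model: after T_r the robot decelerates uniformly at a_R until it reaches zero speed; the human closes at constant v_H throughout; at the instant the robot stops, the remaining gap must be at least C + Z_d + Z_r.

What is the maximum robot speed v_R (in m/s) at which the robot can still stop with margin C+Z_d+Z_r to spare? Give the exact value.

v_R_max = 11/20 m/s = 0.5500 m/s

at the boundary: (5/12)·v² + (29/60)·v + (-627/1600) = 0
  disc = (29/60)² − 4·(5/12)·(-627/1600) = 12769/14400 ; √disc = 113/120
  v_R = (−(29/60) + 113/120) / (2·(5/12)) = 11/20 m/s
check:
stop time T_s = (11/20)/(6/5) = 0.4583 s
reaction-phase robot travel = 0.5500·0.1500 = 0.0825 m
robot covers 0.5500·0.4583 − ½·1.2000·0.4583² = 0.1260 m while stopping
person approaches 0.4000·(0.1500+0.4583) = 0.2433 m
C+Z_d+Z_r = 0.1000+0.0600+0.0150 = 0.1750 m
sum ≈ 0.0825+0.1260+0.2433+0.1750 ≈ 0.6269 m = S ✓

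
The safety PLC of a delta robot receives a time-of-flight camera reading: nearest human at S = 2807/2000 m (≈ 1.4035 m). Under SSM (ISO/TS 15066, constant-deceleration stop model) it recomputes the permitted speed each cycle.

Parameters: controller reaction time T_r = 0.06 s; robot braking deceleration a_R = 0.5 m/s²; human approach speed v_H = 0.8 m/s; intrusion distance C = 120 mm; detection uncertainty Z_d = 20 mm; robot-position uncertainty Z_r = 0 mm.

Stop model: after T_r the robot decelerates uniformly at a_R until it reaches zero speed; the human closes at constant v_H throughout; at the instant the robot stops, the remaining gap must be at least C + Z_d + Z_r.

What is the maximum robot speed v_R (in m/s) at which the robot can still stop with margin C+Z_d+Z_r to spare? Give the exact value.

collect terms ⇒ (1)·v_R² + (83/50)·v_R + (-2431/2000) = 0
  disc = (83/50)² − 4·(1)·(-2431/2000) = 4761/625 ; √disc = 69/25
  v_R = (−(83/50) + 69/25) / (2·(1)) = 11/20 m/s
check:
T_s = v_R/a_R = (11/20)/(1/2) = 1.1000 s
reaction-phase robot travel = 0.5500·0.0600 = 0.0330 m
robot under decel: 0.5500²/(2·0.5000) = 0.3025 m
human over T_r+T_s: 0.8000·(0.0600+1.1000) = 0.9280 m
margins: 0.1200+0.0200+0.0000 = 0.1400 m
sum ≈ 0.0330+0.3025+0.9280+0.1400 ≈ 1.4035 m = S ✓

v_R_max = 11/20 m/s = 0.5500 m/s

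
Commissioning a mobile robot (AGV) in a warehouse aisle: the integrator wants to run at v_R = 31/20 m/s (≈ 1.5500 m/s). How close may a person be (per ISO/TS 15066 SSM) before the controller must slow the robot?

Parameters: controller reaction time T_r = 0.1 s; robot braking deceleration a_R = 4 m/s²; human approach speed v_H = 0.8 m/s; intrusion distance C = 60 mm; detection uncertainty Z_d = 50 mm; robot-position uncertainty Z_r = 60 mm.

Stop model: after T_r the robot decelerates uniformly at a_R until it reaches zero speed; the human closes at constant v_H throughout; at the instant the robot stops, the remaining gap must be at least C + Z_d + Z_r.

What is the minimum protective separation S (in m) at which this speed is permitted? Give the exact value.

braking lasts T_s = (31/20)/4 = 0.3875 s
reaction-phase robot travel = 1.5500·0.1000 = 0.1550 m
braking distance = 1.5500²/(2·4.0000) = 0.3003 m
human over T_r+T_s: 0.8000·(0.1000+0.3875) = 0.3900 m
residual clearance needed = 0.0600+0.0500+0.0600 = 0.1700 m
S_min ≈ 0.1550+0.3003+0.3900+0.1700  ⇒  S_min = 3249/3200 m

S_min = 3249/3200 m = 1.0153 m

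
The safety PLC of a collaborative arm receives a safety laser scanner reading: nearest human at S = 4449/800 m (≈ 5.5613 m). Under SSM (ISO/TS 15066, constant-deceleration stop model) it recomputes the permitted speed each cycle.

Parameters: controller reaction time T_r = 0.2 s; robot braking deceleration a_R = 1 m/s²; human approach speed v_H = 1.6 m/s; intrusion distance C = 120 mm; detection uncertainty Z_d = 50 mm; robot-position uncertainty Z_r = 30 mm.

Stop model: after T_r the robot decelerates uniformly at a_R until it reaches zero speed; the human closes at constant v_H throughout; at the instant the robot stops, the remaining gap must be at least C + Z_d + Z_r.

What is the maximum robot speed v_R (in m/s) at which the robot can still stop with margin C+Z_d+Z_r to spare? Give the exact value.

v_R_max = 37/20 m/s = 1.8500 m/s

quadratic (1/2)·v² + (9/5)·v + (-4033/800) = 0
  disc = (9/5)² − 4·(1/2)·(-4033/800) = 5329/400 ; √disc = 73/20
  v_R = (−(9/5) + 73/20) / (2·(1/2)) = 37/20 m/s
check:
T_s = v_R/a_R = (37/20)/1 = 1.8500 s
reaction-phase robot travel = 1.8500·0.2000 = 0.3700 m
robot under decel: 1.8500²/(2·1.0000) = 1.7112 m
human closes 1.6000·2.0500 = 3.2800 m
residual clearance needed = 0.1200+0.0500+0.0300 = 0.2000 m
sum ≈ 0.3700+1.7112+3.2800+0.2000 ≈ 5.5613 m = S ✓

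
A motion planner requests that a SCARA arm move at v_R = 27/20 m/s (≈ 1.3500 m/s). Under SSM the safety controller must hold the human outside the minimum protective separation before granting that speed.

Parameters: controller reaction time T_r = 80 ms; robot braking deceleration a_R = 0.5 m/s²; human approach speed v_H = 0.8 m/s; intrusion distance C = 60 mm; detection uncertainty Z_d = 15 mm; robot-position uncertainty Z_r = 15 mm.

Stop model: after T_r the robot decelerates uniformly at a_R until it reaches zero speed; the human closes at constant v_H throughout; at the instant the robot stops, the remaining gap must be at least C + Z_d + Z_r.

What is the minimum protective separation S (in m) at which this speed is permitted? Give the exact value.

S_min = 8489/2000 m = 4.2445 m

stop time T_s = (27/20)/(1/2) = 2.7000 s
robot covers v_R·T_r = 1.3500·0.0800 = 0.1080 m before braking
braking distance = 1.3500²/(2·0.5000) = 1.8225 m
human over T_r+T_s: 0.8000·(0.0800+2.7000) = 2.2240 m
residual clearance needed = 0.0600+0.0150+0.0150 = 0.0900 m
S_min ≈ 0.1080+1.8225+2.2240+0.0900  ⇒  S_min = 8489/2000 m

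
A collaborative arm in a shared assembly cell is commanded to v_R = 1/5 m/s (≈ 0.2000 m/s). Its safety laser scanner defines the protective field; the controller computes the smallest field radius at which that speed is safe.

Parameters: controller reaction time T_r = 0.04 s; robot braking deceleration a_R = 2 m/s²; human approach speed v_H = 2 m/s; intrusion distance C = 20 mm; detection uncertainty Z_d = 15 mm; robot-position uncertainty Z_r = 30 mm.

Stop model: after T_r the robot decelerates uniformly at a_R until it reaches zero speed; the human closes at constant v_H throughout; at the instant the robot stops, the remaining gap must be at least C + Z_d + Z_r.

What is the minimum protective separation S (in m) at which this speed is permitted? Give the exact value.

braking lasts T_s = (1/5)/2 = 0.1000 s
robot covers v_R·T_r = 0.2000·0.0400 = 0.0080 m before braking
robot under decel: 0.2000²/(2·2.0000) = 0.0100 m
human over T_r+T_s: 2.0000·(0.0400+0.1000) = 0.2800 m
margins: 0.0200+0.0150+0.0300 = 0.0650 m
S_min ≈ 0.0080+0.0100+0.2800+0.0650  ⇒  S_min = 363/1000 m

S_min = 363/1000 m = 0.3630 m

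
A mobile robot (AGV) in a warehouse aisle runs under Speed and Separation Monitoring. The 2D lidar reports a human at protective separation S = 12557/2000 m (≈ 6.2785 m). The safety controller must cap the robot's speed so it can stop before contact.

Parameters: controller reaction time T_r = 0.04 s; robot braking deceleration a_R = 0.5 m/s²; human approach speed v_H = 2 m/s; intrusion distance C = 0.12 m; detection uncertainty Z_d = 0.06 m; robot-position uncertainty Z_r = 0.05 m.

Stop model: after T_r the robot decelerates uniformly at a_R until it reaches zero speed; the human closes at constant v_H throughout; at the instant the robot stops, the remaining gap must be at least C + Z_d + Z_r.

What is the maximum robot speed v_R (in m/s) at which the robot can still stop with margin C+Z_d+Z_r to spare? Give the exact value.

v_R_max = 23/20 m/s = 1.1500 m/s

collect terms ⇒ (1)·v_R² + (101/25)·v_R + (-11937/2000) = 0
  disc = (101/25)² − 4·(1)·(-11937/2000) = 100489/2500 ; √disc = 317/50
  v_R = (−(101/25) + 317/50) / (2·(1)) = 23/20 m/s
check:
stop time T_s = (23/20)/(1/2) = 2.3000 s
robot covers v_R·T_r = 1.1500·0.0400 = 0.0460 m before braking
robot under decel: 1.1500²/(2·0.5000) = 1.3225 m
human over T_r+T_s: 2.0000·(0.0400+2.3000) = 4.6800 m
residual clearance needed = 0.1200+0.0600+0.0500 = 0.2300 m
sum ≈ 0.0460+1.3225+4.6800+0.2300 ≈ 6.2785 m = S ✓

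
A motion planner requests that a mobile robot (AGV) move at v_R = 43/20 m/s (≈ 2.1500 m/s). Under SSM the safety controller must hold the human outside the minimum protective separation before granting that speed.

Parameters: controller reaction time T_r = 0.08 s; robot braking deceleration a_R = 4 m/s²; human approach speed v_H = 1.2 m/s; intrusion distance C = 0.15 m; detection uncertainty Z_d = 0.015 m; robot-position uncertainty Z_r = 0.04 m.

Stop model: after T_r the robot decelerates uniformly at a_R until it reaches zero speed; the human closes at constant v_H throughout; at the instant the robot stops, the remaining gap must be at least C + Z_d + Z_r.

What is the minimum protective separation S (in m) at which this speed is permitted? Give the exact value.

S_min = 27133/16000 m = 1.6958 m

braking lasts T_s = (43/20)/4 = 0.5375 s
reaction-phase robot travel = 2.1500·0.0800 = 0.1720 m
robot under decel: 2.1500²/(2·4.0000) = 0.5778 m
human closes 1.2000·0.6175 = 0.7410 m
margins: 0.1500+0.0150+0.0400 = 0.2050 m
S_min ≈ 0.1720+0.5778+0.7410+0.2050  ⇒  S_min = 27133/16000 m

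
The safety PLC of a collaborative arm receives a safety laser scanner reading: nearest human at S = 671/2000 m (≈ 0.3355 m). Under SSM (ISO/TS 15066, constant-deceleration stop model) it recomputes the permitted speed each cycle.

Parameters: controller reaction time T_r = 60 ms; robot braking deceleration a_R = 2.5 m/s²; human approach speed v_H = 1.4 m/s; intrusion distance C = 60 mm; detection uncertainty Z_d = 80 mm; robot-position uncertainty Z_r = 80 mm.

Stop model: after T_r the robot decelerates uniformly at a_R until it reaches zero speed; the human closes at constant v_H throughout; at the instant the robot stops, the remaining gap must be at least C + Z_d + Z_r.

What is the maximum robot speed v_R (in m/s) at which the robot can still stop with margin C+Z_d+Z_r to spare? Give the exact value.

v_R_max = 1/20 m/s = 0.0500 m/s

quadratic (1/5)·v² + (31/50)·v + (-63/2000) = 0
  disc = (31/50)² − 4·(1/5)·(-63/2000) = 256/625 ; √disc = 16/25
  v_R = (−(31/50) + 16/25) / (2·(1/5)) = 1/20 m/s
check:
T_s = v_R/a_R = (1/20)/(5/2) = 0.0200 s
robot in T_r: 0.0500·0.0600 = 0.0030 m
robot under decel: 0.0500²/(2·2.5000) = 0.0005 m
person approaches 1.4000·(0.0600+0.0200) = 0.1120 m
margins: 0.0600+0.0800+0.0800 = 0.2200 m
sum ≈ 0.0030+0.0005+0.1120+0.2200 ≈ 0.3355 m = S ✓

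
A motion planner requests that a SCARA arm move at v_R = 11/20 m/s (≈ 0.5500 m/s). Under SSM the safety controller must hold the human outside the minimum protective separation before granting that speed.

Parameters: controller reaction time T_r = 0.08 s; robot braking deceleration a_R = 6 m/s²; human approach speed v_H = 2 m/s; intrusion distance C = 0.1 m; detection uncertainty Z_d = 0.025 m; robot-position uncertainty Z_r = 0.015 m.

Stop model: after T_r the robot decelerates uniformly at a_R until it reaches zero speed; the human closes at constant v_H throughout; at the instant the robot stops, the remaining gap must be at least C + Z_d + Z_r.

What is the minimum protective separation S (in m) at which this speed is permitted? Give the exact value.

stop time T_s = (11/20)/6 = 0.0917 s
reaction-phase robot travel = 0.5500·0.0800 = 0.0440 m
robot covers 0.5500·0.0917 − ½·6.0000·0.0917² = 0.0252 m while stopping
person approaches 2.0000·(0.0800+0.0917) = 0.3433 m
C+Z_d+Z_r = 0.1000+0.0250+0.0150 = 0.1400 m
S_min ≈ 0.0440+0.0252+0.3433+0.1400  ⇒  S_min = 13261/24000 m

S_min = 13261/24000 m = 0.5525 m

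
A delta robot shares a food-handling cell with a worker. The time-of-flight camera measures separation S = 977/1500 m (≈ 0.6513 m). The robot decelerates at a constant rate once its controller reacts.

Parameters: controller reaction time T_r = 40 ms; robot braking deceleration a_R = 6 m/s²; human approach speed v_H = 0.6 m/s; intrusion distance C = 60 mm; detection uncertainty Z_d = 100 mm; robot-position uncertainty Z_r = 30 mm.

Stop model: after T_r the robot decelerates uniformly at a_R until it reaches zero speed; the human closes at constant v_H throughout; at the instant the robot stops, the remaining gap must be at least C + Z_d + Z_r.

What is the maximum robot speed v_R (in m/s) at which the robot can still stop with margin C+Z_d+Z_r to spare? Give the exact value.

v_R_max = 8/5 m/s = 1.6000 m/s

at the boundary: (1/12)·v² + (7/50)·v + (-164/375) = 0
  disc = (7/50)² − 4·(1/12)·(-164/375) = 3721/22500 ; √disc = 61/150
  v_R = (−(7/50) + 61/150) / (2·(1/12)) = 8/5 m/s
check:
T_s = v_R/a_R = (8/5)/6 = 0.2667 s
robot covers v_R·T_r = 1.6000·0.0400 = 0.0640 m before braking
robot covers 1.6000·0.2667 − ½·6.0000·0.2667² = 0.2133 m while stopping
human over T_r+T_s: 0.6000·(0.0400+0.2667) = 0.1840 m
residual clearance needed = 0.0600+0.1000+0.0300 = 0.1900 m
sum ≈ 0.0640+0.2133+0.1840+0.1900 ≈ 0.6513 m = S ✓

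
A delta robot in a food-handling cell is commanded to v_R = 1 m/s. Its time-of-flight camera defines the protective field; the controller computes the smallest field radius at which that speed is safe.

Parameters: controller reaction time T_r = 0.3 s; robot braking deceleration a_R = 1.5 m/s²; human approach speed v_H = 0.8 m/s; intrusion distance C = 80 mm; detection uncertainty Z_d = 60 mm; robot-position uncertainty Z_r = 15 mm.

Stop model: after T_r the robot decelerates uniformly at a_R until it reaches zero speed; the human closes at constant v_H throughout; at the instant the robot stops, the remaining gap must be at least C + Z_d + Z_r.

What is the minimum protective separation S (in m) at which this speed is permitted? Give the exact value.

S_min = 937/600 m = 1.5617 m

stop time T_s = 1/(3/2) = 0.6667 s
robot in T_r: 1.0000·0.3000 = 0.3000 m
robot covers 1.0000·0.6667 − ½·1.5000·0.6667² = 0.3333 m while stopping
person approaches 0.8000·(0.3000+0.6667) = 0.7733 m
residual clearance needed = 0.0800+0.0600+0.0150 = 0.1550 m
S_min ≈ 0.3000+0.3333+0.7733+0.1550  ⇒  S_min = 937/600 m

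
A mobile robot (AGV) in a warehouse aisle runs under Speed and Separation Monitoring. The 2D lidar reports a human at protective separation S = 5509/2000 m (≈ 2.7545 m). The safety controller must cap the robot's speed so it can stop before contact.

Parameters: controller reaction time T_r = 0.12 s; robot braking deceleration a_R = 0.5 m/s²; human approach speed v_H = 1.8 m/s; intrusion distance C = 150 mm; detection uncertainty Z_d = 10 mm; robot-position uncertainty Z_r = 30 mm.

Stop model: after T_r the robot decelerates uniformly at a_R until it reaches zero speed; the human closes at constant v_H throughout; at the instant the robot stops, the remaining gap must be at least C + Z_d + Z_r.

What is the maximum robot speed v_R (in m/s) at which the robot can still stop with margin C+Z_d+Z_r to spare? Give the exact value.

collect terms ⇒ (1)·v_R² + (93/25)·v_R + (-4697/2000) = 0
  disc = (93/25)² − 4·(1)·(-4697/2000) = 58081/2500 ; √disc = 241/50
  v_R = (−(93/25) + 241/50) / (2·(1)) = 11/20 m/s
check:
T_s = v_R/a_R = (11/20)/(1/2) = 1.1000 s
robot covers v_R·T_r = 0.5500·0.1200 = 0.0660 m before braking
robot under decel: 0.5500²/(2·0.5000) = 0.3025 m
human over T_r+T_s: 1.8000·(0.1200+1.1000) = 2.1960 m
C+Z_d+Z_r = 0.1500+0.0100+0.0300 = 0.1900 m
sum ≈ 0.0660+0.3025+2.1960+0.1900 ≈ 2.7545 m = S ✓

v_R_max = 11/20 m/s = 0.5500 m/s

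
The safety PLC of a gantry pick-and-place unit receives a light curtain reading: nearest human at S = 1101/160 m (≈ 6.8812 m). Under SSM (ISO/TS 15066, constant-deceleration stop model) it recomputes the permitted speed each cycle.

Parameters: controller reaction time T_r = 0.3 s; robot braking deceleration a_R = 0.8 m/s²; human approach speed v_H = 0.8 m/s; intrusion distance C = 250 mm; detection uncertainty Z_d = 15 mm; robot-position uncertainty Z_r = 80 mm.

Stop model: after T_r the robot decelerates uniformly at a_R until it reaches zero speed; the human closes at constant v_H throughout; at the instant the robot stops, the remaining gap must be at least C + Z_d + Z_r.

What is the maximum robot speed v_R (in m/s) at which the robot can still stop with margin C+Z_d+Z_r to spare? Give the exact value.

v_R_max = 23/10 m/s = 2.3000 m/s

at the boundary: (5/8)·v² + (13/10)·v + (-5037/800) = 0
  disc = (13/10)² − 4·(5/8)·(-5037/800) = 27889/1600 ; √disc = 167/40
  v_R = (−(13/10) + 167/40) / (2·(5/8)) = 23/10 m/s
check:
braking lasts T_s = (23/10)/(4/5) = 2.8750 s
reaction-phase robot travel = 2.3000·0.3000 = 0.6900 m
braking distance = 2.3000²/(2·0.8000) = 3.3062 m
human over T_r+T_s: 0.8000·(0.3000+2.8750) = 2.5400 m
C+Z_d+Z_r = 0.2500+0.0150+0.0800 = 0.3450 m
sum ≈ 0.6900+3.3062+2.5400+0.3450 ≈ 6.8812 m = S ✓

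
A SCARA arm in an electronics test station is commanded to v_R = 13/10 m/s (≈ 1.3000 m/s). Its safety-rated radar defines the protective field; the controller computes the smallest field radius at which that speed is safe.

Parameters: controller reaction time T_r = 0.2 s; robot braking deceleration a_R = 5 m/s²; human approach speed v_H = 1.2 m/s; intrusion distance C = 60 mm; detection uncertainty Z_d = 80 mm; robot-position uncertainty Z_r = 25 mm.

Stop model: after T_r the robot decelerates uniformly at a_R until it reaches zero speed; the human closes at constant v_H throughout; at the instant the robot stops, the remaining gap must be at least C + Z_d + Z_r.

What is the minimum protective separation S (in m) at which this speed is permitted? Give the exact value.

S_min = 573/500 m = 1.1460 m

stop time T_s = (13/10)/5 = 0.2600 s
reaction-phase robot travel = 1.3000·0.2000 = 0.2600 m
robot under decel: 1.3000²/(2·5.0000) = 0.1690 m
human over T_r+T_s: 1.2000·(0.2000+0.2600) = 0.5520 m
C+Z_d+Z_r = 0.0600+0.0800+0.0250 = 0.1650 m
S_min ≈ 0.2600+0.1690+0.5520+0.1650  ⇒  S_min = 573/500 m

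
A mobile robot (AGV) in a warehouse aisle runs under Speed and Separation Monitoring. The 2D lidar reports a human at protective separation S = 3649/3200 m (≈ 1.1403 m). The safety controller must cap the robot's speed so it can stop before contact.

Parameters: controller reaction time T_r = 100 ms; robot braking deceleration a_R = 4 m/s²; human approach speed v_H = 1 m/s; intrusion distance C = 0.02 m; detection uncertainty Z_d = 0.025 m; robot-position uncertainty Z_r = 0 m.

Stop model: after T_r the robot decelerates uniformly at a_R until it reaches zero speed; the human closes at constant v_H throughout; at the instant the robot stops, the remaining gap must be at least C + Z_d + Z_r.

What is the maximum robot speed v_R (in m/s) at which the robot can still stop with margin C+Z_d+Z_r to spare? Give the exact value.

v_R_max = 7/4 m/s = 1.7500 m/s

quadratic (1/8)·v² + (7/20)·v + (-637/640) = 0
  disc = (7/20)² − 4·(1/8)·(-637/640) = 3969/6400 ; √disc = 63/80
  v_R = (−(7/20) + 63/80) / (2·(1/8)) = 7/4 m/s
check:
stop time T_s = (7/4)/4 = 0.4375 s
robot in T_r: 1.7500·0.1000 = 0.1750 m
robot covers 1.7500·0.4375 − ½·4.0000·0.4375² = 0.3828 m while stopping
human closes 1.0000·0.5375 = 0.5375 m
margins: 0.0200+0.0250+0.0000 = 0.0450 m
sum ≈ 0.1750+0.3828+0.5375+0.0450 ≈ 1.1403 m = S ✓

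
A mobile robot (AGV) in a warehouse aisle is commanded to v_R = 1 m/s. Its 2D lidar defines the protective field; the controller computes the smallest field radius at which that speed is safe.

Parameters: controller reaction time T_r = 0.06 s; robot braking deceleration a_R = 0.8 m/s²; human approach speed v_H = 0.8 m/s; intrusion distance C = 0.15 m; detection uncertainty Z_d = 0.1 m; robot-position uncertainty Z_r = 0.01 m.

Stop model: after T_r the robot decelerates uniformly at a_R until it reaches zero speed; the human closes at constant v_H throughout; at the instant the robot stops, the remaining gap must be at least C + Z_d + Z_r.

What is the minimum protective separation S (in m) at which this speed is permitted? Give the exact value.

stop time T_s = 1/(4/5) = 1.2500 s
reaction-phase robot travel = 1.0000·0.0600 = 0.0600 m
robot covers 1.0000·1.2500 − ½·0.8000·1.2500² = 0.6250 m while stopping
human closes 0.8000·1.3100 = 1.0480 m
C+Z_d+Z_r = 0.1500+0.1000+0.0100 = 0.2600 m
S_min ≈ 0.0600+0.6250+1.0480+0.2600  ⇒  S_min = 1993/1000 m

S_min = 1993/1000 m = 1.9930 m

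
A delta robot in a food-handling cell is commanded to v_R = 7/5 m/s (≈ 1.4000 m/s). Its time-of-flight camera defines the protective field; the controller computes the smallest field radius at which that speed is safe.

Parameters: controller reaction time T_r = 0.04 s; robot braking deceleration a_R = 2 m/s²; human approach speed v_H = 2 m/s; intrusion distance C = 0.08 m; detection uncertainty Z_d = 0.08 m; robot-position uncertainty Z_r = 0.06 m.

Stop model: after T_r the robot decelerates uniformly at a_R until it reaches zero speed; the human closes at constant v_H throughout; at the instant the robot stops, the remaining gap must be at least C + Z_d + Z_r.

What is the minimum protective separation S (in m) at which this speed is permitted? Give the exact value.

S_min = 1123/500 m = 2.2460 m

T_s = v_R/a_R = (7/5)/2 = 0.7000 s
robot covers v_R·T_r = 1.4000·0.0400 = 0.0560 m before braking
robot covers 1.4000·0.7000 − ½·2.0000·0.7000² = 0.4900 m while stopping
human closes 2.0000·0.7400 = 1.4800 m
residual clearance needed = 0.0800+0.0800+0.0600 = 0.2200 m
S_min ≈ 0.0560+0.4900+1.4800+0.2200  ⇒  S_min = 1123/500 m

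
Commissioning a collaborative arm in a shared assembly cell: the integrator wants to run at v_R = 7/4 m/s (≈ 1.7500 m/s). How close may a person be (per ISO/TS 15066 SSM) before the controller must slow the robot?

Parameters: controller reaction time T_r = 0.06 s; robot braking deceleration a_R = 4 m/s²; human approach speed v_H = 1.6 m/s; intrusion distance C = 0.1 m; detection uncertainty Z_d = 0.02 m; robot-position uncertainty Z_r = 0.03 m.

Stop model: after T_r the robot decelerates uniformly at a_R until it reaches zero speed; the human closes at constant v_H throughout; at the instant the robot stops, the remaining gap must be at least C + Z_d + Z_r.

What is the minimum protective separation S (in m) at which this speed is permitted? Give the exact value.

braking lasts T_s = (7/4)/4 = 0.4375 s
robot covers v_R·T_r = 1.7500·0.0600 = 0.1050 m before braking
robot under decel: 1.7500²/(2·4.0000) = 0.3828 m
person approaches 1.6000·(0.0600+0.4375) = 0.7960 m
residual clearance needed = 0.1000+0.0200+0.0300 = 0.1500 m
S_min ≈ 0.1050+0.3828+0.7960+0.1500  ⇒  S_min = 22941/16000 m

S_min = 22941/16000 m = 1.4338 m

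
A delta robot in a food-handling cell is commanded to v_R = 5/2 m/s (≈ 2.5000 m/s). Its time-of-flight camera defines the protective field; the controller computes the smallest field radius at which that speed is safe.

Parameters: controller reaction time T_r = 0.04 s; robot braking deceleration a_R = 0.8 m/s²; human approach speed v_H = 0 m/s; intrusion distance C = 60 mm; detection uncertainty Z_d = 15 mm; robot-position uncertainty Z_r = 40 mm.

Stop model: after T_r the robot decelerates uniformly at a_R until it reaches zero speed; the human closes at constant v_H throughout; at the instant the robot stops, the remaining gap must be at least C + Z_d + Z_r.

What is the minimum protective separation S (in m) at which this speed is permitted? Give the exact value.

S_min = 3297/800 m = 4.1212 m

stop time T_s = (5/2)/(4/5) = 3.1250 s
reaction-phase robot travel = 2.5000·0.0400 = 0.1000 m
robot covers 2.5000·3.1250 − ½·0.8000·3.1250² = 3.9062 m while stopping
person approaches 0.0000·(0.0400+3.1250) = 0.0000 m
residual clearance needed = 0.0600+0.0150+0.0400 = 0.1150 m
S_min ≈ 0.1000+3.9062+0.0000+0.1150  ⇒  S_min = 3297/800 m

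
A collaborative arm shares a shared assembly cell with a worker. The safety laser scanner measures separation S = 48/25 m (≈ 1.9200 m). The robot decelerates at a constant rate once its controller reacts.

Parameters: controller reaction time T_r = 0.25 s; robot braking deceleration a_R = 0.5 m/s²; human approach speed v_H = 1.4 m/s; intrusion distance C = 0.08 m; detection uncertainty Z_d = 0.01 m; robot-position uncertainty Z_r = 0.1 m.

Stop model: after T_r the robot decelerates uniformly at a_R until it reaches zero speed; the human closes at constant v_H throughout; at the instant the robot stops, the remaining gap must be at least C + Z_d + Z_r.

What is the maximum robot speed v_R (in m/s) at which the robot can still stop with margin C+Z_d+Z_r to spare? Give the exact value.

collect terms ⇒ (1)·v_R² + (61/20)·v_R + (-69/50) = 0
  disc = (61/20)² − 4·(1)·(-69/50) = 5929/400 ; √disc = 77/20
  v_R = (−(61/20) + 77/20) / (2·(1)) = 2/5 m/s
check:
braking lasts T_s = (2/5)/(1/2) = 0.8000 s
robot covers v_R·T_r = 0.4000·0.2500 = 0.1000 m before braking
robot covers 0.4000·0.8000 − ½·0.5000·0.8000² = 0.1600 m while stopping
human over T_r+T_s: 1.4000·(0.2500+0.8000) = 1.4700 m
margins: 0.0800+0.0100+0.1000 = 0.1900 m
sum ≈ 0.1000+0.1600+1.4700+0.1900 ≈ 1.9200 m = S ✓

v_R_max = 2/5 m/s = 0.4000 m/s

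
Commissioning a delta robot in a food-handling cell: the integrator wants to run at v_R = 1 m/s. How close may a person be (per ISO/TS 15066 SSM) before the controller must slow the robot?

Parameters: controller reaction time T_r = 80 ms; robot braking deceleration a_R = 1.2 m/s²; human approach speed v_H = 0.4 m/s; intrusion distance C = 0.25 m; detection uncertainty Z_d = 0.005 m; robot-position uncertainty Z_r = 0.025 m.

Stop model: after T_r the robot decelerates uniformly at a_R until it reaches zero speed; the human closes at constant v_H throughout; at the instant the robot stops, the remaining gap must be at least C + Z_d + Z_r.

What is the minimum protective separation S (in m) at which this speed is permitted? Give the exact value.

T_s = v_R/a_R = 1/(6/5) = 0.8333 s
robot covers v_R·T_r = 1.0000·0.0800 = 0.0800 m before braking
braking distance = 1.0000²/(2·1.2000) = 0.4167 m
person approaches 0.4000·(0.0800+0.8333) = 0.3653 m
residual clearance needed = 0.2500+0.0050+0.0250 = 0.2800 m
S_min ≈ 0.0800+0.4167+0.3653+0.2800  ⇒  S_min = 571/500 m

S_min = 571/500 m = 1.1420 m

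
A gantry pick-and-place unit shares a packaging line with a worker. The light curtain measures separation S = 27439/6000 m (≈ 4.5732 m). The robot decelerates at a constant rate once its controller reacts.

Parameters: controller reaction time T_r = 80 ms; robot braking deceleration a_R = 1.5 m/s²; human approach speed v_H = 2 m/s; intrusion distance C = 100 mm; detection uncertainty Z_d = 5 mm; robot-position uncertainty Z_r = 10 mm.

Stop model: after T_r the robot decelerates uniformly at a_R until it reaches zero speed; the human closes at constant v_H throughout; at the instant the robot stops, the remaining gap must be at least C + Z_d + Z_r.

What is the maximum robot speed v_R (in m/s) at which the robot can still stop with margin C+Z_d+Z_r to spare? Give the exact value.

quadratic (1/3)·v² + (106/75)·v + (-25789/6000) = 0
  disc = (106/75)² − 4·(1/3)·(-25789/6000) = 19321/2500 ; √disc = 139/50
  v_R = (−(106/75) + 139/50) / (2·(1/3)) = 41/20 m/s
check:
T_s = v_R/a_R = (41/20)/(3/2) = 1.3667 s
reaction-phase robot travel = 2.0500·0.0800 = 0.1640 m
robot covers 2.0500·1.3667 − ½·1.5000·1.3667² = 1.4008 m while stopping
person approaches 2.0000·(0.0800+1.3667) = 2.8933 m
C+Z_d+Z_r = 0.1000+0.0050+0.0100 = 0.1150 m
sum ≈ 0.1640+1.4008+2.8933+0.1150 ≈ 4.5732 m = S ✓

v_R_max = 41/20 m/s = 2.0500 m/s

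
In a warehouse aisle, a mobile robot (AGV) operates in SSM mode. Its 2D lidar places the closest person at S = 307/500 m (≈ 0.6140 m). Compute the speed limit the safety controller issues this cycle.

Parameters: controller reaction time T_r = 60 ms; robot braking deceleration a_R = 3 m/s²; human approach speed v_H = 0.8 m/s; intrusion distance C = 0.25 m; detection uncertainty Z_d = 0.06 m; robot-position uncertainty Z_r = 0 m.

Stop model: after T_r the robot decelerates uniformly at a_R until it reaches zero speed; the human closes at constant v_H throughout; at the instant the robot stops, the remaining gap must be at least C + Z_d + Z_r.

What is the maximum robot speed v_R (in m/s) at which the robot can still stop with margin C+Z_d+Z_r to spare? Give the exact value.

v_R_max = 3/5 m/s = 0.6000 m/s

at the boundary: (1/6)·v² + (49/150)·v + (-32/125) = 0
  disc = (49/150)² − 4·(1/6)·(-32/125) = 6241/22500 ; √disc = 79/150
  v_R = (−(49/150) + 79/150) / (2·(1/6)) = 3/5 m/s
check:
T_s = v_R/a_R = (3/5)/3 = 0.2000 s
reaction-phase robot travel = 0.6000·0.0600 = 0.0360 m
robot under decel: 0.6000²/(2·3.0000) = 0.0600 m
person approaches 0.8000·(0.0600+0.2000) = 0.2080 m
C+Z_d+Z_r = 0.2500+0.0600+0.0000 = 0.3100 m
sum ≈ 0.0360+0.0600+0.2080+0.3100 ≈ 0.6140 m = S ✓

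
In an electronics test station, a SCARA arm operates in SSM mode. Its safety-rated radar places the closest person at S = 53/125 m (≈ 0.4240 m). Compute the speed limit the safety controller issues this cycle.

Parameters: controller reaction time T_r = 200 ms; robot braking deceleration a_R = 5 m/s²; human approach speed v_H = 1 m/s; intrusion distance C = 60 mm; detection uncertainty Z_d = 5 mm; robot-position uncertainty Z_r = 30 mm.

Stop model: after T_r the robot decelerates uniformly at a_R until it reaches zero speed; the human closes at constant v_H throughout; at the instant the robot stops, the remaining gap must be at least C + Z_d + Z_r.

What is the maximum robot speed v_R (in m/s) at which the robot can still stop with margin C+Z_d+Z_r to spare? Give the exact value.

at the boundary: (1/10)·v² + (2/5)·v + (-129/1000) = 0
  disc = (2/5)² − 4·(1/10)·(-129/1000) = 529/2500 ; √disc = 23/50
  v_R = (−(2/5) + 23/50) / (2·(1/10)) = 3/10 m/s
check:
T_s = v_R/a_R = (3/10)/5 = 0.0600 s
robot in T_r: 0.3000·0.2000 = 0.0600 m
robot under decel: 0.3000²/(2·5.0000) = 0.0090 m
human closes 1.0000·0.2600 = 0.2600 m
residual clearance needed = 0.0600+0.0050+0.0300 = 0.0950 m
sum ≈ 0.0600+0.0090+0.2600+0.0950 ≈ 0.4240 m = S ✓

v_R_max = 3/10 m/s = 0.3000 m/s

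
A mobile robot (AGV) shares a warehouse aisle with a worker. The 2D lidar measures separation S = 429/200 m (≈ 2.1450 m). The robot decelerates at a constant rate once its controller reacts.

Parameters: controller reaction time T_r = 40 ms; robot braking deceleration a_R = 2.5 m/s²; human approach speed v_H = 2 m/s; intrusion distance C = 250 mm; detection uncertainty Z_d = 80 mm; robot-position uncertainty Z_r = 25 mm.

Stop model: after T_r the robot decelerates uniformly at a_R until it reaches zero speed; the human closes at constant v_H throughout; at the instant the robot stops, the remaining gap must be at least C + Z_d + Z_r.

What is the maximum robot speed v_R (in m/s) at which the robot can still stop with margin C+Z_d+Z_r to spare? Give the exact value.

v_R_max = 3/2 m/s = 1.5000 m/s

at the boundary: (1/5)·v² + (21/25)·v + (-171/100) = 0
  disc = (21/25)² − 4·(1/5)·(-171/100) = 1296/625 ; √disc = 36/25
  v_R = (−(21/25) + 36/25) / (2·(1/5)) = 3/2 m/s
check:
T_s = v_R/a_R = (3/2)/(5/2) = 0.6000 s
reaction-phase robot travel = 1.5000·0.0400 = 0.0600 m
braking distance = 1.5000²/(2·2.5000) = 0.4500 m
human over T_r+T_s: 2.0000·(0.0400+0.6000) = 1.2800 m
C+Z_d+Z_r = 0.2500+0.0800+0.0250 = 0.3550 m
sum ≈ 0.0600+0.4500+1.2800+0.3550 ≈ 2.1450 m = S ✓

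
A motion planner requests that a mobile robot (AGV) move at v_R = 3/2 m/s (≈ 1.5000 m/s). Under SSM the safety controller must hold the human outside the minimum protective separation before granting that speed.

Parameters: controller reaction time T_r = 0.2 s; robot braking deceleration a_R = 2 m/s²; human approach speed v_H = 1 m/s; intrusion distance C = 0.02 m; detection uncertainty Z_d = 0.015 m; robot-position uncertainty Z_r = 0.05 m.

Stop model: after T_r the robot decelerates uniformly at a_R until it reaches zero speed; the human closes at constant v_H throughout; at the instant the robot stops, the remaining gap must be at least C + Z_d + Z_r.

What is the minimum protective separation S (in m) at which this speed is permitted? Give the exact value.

T_s = v_R/a_R = (3/2)/2 = 0.7500 s
robot in T_r: 1.5000·0.2000 = 0.3000 m
braking distance = 1.5000²/(2·2.0000) = 0.5625 m
person approaches 1.0000·(0.2000+0.7500) = 0.9500 m
margins: 0.0200+0.0150+0.0500 = 0.0850 m
S_min ≈ 0.3000+0.5625+0.9500+0.0850  ⇒  S_min = 759/400 m

S_min = 759/400 m = 1.8975 m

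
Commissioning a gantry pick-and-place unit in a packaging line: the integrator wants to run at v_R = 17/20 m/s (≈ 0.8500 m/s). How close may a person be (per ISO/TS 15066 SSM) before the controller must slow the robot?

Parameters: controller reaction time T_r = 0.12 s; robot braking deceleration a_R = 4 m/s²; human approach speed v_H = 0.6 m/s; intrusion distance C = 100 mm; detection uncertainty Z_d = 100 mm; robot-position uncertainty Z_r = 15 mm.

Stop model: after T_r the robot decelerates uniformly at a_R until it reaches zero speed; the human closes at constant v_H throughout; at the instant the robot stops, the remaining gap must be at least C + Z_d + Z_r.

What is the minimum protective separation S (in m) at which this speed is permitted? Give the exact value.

S_min = 9709/16000 m = 0.6068 m

T_s = v_R/a_R = (17/20)/4 = 0.2125 s
reaction-phase robot travel = 0.8500·0.1200 = 0.1020 m
robot under decel: 0.8500²/(2·4.0000) = 0.0903 m
human closes 0.6000·0.3325 = 0.1995 m
residual clearance needed = 0.1000+0.1000+0.0150 = 0.2150 m
S_min ≈ 0.1020+0.0903+0.1995+0.2150  ⇒  S_min = 9709/16000 m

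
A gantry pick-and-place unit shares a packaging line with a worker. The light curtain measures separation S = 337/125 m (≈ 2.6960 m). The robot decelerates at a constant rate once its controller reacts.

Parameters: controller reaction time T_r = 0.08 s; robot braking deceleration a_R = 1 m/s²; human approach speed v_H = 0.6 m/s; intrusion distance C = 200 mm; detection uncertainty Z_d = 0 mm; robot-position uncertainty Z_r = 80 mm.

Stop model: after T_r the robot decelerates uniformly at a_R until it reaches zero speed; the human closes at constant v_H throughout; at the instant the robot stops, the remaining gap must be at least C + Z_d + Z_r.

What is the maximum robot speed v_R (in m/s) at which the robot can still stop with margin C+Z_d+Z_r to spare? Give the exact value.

v_R_max = 8/5 m/s = 1.6000 m/s

at the boundary: (1/2)·v² + (17/25)·v + (-296/125) = 0
  disc = (17/25)² − 4·(1/2)·(-296/125) = 3249/625 ; √disc = 57/25
  v_R = (−(17/25) + 57/25) / (2·(1/2)) = 8/5 m/s
check:
T_s = v_R/a_R = (8/5)/1 = 1.6000 s
reaction-phase robot travel = 1.6000·0.0800 = 0.1280 m
robot covers 1.6000·1.6000 − ½·1.0000·1.6000² = 1.2800 m while stopping
human over T_r+T_s: 0.6000·(0.0800+1.6000) = 1.0080 m
C+Z_d+Z_r = 0.2000+0.0000+0.0800 = 0.2800 m
sum ≈ 0.1280+1.2800+1.0080+0.2800 ≈ 2.6960 m = S ✓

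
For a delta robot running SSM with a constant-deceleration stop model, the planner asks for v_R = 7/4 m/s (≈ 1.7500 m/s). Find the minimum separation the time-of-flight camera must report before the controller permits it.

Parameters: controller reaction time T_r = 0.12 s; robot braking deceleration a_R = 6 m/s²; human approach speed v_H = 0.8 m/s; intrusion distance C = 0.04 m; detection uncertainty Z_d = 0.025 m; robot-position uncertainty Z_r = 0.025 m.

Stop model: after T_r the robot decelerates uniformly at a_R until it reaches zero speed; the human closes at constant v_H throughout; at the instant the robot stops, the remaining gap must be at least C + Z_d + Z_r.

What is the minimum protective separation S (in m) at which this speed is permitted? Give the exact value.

stop time T_s = (7/4)/6 = 0.2917 s
robot covers v_R·T_r = 1.7500·0.1200 = 0.2100 m before braking
robot covers 1.7500·0.2917 − ½·6.0000·0.2917² = 0.2552 m while stopping
human closes 0.8000·0.4117 = 0.3293 m
C+Z_d+Z_r = 0.0400+0.0250+0.0250 = 0.0900 m
S_min ≈ 0.2100+0.2552+0.3293+0.0900  ⇒  S_min = 21229/24000 m

S_min = 21229/24000 m = 0.8845 m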